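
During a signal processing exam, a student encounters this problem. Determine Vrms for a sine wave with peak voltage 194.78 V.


RMS voltage for a sinusoidal waveform:
V_rms = V_peak / sqrt(2)
      = 194.78 / 1.414214
      = 137.73 V

137.73 V


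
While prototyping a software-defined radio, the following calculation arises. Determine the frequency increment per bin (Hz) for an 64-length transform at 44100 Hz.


DFT frequency resolution:
df = fs / N
   = 44100 / 64
   = 689.0625 Hz

689.0625 Hz


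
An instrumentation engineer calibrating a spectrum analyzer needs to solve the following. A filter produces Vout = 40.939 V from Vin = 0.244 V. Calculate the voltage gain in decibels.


Voltage gain in dB:
G = 20 * log10(Vout / Vin)
  = 20 * log10(40.939 / 0.244)
  = 20 * log10(167.782787)
  = 20 * 2.224747
  = 44.49 dB

44.49 dB


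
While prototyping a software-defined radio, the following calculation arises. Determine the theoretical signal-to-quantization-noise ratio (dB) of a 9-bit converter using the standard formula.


Theoretical SNR for a full-scale sinusoid:
SNR = 6.02 * N + 1.76
    = 6.02 * 9 + 1.76
    = 54.18 + 1.76
    = 55.94 dB

55.94 dB


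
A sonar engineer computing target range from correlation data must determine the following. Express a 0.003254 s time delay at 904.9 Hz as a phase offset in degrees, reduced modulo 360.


Phase shift from frequency and time delay:
phi = 360 * f * t_delay
    = 360 * 904.9 * 0.003254
    = 1060.04 degrees
    mod 360 = 340.04 degrees

340.04 degrees


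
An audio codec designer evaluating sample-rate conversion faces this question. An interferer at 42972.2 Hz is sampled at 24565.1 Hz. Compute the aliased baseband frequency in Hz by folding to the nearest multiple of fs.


Compute the nearest integer multiple of fs to the signal:
n = round(42972.2 / 24565.1) = 2
f_alias = |42972.2 - 2 * 24565.1|
        = |42972.2 - 49130.2|
        = 6158.0 Hz

6158.0


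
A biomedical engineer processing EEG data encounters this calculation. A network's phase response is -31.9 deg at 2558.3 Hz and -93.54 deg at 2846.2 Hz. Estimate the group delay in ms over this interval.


Group delay from phase difference:
tau = -d(phi)/d(omega)
d(phi) = -61.64 deg = -1.075821 rad
d(omega) = 2*pi*(2846.2 - 2558.3) = 1808.929 rad/s
tau = -(-1.075821) / 1808.929
    = 0.5947 ms

0.5947 ms


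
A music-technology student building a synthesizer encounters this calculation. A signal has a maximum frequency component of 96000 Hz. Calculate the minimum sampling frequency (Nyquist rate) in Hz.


The Nyquist rate is twice the maximum frequency component.
fs_min = 2 * fmax
      = 2 * 96000
      = 192000 Hz

192000


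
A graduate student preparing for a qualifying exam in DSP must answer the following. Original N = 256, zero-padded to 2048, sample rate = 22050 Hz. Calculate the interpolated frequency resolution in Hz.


Frequency resolution after zero-padding:
N_padded = 256 * 8 = 2048
df = fs / N_padded
   = 22050 / 2048
   = 10.7666 Hz

10.7666 Hz


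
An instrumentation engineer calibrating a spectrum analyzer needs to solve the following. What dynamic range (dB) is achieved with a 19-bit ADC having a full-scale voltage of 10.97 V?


Dynamic range from full-scale to LSB:
V_min = V_max / 2^bits = 10.97 / 2^19
DR = 20 * log10(V_max / V_min)
   = 20 * log10(2^19)
   = 20 * 19 * log10(2)
   = 114.39 dB

114.39 dB


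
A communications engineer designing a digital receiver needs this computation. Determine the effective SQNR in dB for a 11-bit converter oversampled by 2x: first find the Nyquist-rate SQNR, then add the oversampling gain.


Step 1 — baseline SQNR at Nyquist:
SQNR_base = 6.02*N + 1.76
          = 6.02*11 + 1.76
          = 67.98 dB

Step 2 — oversampling processing gain:
G = 10*log10(OSR) = 10*log10(2) = 3.01 dB

Step 3 — total:
SQNR_total = 67.98 + 3.01 = 70.99 dB

Base SQNR = 67.98 dB; oversampled SQNR = 70.99 dB


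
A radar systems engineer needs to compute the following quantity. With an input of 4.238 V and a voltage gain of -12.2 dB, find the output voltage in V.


Output voltage from dB gain:
V_out = V_in * 10^(gain_dB / 20)
      = 4.238 * 10^(-12.2 / 20)
      = 4.238 * 0.245471
      = 1.0403 V

1.0403 V


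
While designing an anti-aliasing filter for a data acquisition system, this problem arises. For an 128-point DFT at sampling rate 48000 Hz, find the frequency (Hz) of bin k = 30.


Frequency of DFT bin k:
f_k = k * fs / N
    = 30 * 48000 / 128
    = 1440000 / 128
    = 11250.0 Hz

11250.0 Hz


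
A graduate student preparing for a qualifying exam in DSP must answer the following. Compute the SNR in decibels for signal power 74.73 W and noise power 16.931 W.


SNR in decibels:
SNR = 10 * log10(Ps / Pn)
    = 10 * log10(74.73 / 16.931)
    = 10 * log10(4.4138)
    = 10 * 0.6448
    = 6.45 dB

6.45 dB


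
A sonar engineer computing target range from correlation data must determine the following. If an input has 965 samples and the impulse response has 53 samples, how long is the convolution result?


Linear convolution output length:
L = N + M - 1
  = 965 + 53 - 1
  = 1017 samples

1017


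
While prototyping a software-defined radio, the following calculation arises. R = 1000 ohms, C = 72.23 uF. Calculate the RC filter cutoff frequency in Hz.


Cutoff frequency of a first-order RC filter:
fc = 1 / (2 * pi * R * C)
C = 72.23 uF = 7.223e-05 F
fc = 1 / (2 * pi * 1000 * 7.223e-05)
   = 1 / 0.45383447473758
   = 2.203447 Hz

2.203447 Hz


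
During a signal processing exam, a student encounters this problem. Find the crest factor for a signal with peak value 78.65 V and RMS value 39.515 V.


Crest factor is the ratio of peak to RMS:
CF = V_peak / V_rms
   = 78.65 / 39.515
   = 1.9904

1.9904


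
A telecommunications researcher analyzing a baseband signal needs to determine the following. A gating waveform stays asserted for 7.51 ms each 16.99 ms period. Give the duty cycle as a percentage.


Duty cycle as a percentage:
DC = (t_on / T) * 100
   = (7.51 / 16.99) * 100
   = 0.442025 * 100
   = 44.2 %

44.2 %


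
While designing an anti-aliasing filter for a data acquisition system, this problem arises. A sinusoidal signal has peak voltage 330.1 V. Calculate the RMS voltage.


RMS voltage for a sinusoidal waveform:
V_rms = V_peak / sqrt(2)
      = 330.1 / 1.414214
      = 233.416 V

233.416 V


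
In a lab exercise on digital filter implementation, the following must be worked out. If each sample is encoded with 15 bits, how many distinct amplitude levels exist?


Number of quantization levels = 2^N
= 2^15
= 32768

32768


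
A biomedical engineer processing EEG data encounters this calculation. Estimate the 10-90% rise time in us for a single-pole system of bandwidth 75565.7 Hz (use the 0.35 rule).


Rise time from bandwidth relationship:
tr = 0.35 / BW
   = 0.35 / 75565.7
   = 4.631731063e-06 s
   = 4.6317 us

4.6317 us


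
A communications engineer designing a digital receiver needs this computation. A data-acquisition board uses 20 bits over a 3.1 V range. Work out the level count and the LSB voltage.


Step 1 — number of quantization levels:
L = 2^N = 2^20 = 1048576

Step 2 — LSB step size:
delta = Vfs / L
      = 3.1 / 1048576
      = 2.96e-06 V

Levels = 1048576; step size = 2.96e-06 V


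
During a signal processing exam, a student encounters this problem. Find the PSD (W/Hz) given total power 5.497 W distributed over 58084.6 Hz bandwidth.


Power spectral density:
PSD = P / BW
    = 5.497 / 58084.6
    = 9.464e-05 W/Hz

9.464e-05 W/Hz


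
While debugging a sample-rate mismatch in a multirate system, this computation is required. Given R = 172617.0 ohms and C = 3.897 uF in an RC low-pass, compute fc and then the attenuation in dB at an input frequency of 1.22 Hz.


Step 1 — cutoff frequency:
fc = 1 / (2*pi*R*C)
C = 3.897 uF = 3.897e-06 F
fc = 1 / (2*pi*172617.0*3.897e-06)
   = 0.236595 Hz

Step 2 — magnitude at f = 1.22 Hz:
|H(f)| = 1 / sqrt(1 + (f/fc)^2)
f/fc = 1.22 / 0.236595 = 5.156491
|H| = 1 / sqrt(1 + 26.589399) = 0.1903833
|H|_dB = 20*log10(0.1903833) = -14.41 dB

fc = 0.236595 Hz; |H(1.22 Hz)| = -14.41 dB


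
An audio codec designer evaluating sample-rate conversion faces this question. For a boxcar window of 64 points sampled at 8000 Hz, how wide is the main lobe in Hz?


Main lobe width for a rectangular window:
Width = 2 * fs / N
      = 2 * 8000 / 64
      = 16000 / 64
      = 250.0 Hz

250.0 Hz


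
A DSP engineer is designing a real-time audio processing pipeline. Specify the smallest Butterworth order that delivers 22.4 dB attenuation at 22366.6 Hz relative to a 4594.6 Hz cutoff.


Butterworth filter order formula:
n = log10(10^(A/10) - 1) / (2 * log10(f_stop/f_pass))
10^(22.4/10) - 1 = 172.7801
f_stop/f_pass = 22366.6 / 4594.6 = 4.868
n = 1.6276 -> ceil = 2

2


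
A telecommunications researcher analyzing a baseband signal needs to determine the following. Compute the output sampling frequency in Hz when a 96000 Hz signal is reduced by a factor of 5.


Decimation reduces the sample rate:
fs_out = fs_in / M
       = 96000 / 5
       = 19200.0 Hz

19200.0 Hz


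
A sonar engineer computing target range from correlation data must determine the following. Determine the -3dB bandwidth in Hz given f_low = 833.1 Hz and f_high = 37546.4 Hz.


Bandwidth is the difference of -3dB frequencies:
BW = f_high - f_low
   = 37546.4 - 833.1
   = 36713.3 Hz

36713.3 Hz


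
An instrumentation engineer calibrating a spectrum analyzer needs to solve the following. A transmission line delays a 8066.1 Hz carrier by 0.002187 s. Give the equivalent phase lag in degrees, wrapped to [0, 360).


Phase shift from frequency and time delay:
phi = 360 * f * t_delay
    = 360 * 8066.1 * 0.002187
    = 6350.6 degrees
    mod 360 = 230.6 degrees

230.6 degrees


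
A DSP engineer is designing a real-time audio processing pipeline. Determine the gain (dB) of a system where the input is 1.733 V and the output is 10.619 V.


Voltage gain in dB:
G = 20 * log10(Vout / Vin)
  = 20 * log10(10.619 / 1.733)
  = 20 * log10(6.127525)
  = 20 * 0.787285
  = 15.75 dB

15.75 dB


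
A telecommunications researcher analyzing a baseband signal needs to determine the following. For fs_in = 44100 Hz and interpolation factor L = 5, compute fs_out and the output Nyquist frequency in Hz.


Step 1 — output sample rate after interpolation by L:
fs_out = L * fs_in = 5 * 44100 = 220500 Hz

Step 2 — Nyquist frequency of the output stream:
f_Nyq = fs_out / 2 = 220500 / 2 = 110250.0 Hz

fs_out = 220500 Hz; f_Nyquist = 110250.0 Hz


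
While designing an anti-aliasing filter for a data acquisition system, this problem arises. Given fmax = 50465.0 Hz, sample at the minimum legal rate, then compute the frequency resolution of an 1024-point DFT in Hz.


Step 1 — Nyquist sampling rate:
fs = 2 * fmax = 2 * 50465.0 = 100930.0 Hz

Step 2 — DFT bin spacing:
df = fs / N = 100930.0 / 1024 = 98.5645 Hz

98.5645 Hz


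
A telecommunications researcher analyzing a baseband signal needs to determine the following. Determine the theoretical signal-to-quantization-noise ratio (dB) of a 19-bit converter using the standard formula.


Theoretical SNR for a full-scale sinusoid:
SNR = 6.02 * N + 1.76
    = 6.02 * 19 + 1.76
    = 114.38 + 1.76
    = 116.14 dB

116.14 dB


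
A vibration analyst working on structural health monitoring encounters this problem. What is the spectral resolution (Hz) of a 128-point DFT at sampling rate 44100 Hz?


DFT frequency resolution:
df = fs / N
   = 44100 / 128
   = 344.5312 Hz

344.5312 Hz


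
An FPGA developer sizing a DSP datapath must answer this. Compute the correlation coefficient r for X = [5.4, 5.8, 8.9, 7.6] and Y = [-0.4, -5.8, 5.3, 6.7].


Pearson correlation coefficient (population):
r = cov(X,Y) / (std(X) * std(Y))
Mean X = 6.925, Mean Y = 1.45
Cov(X,Y) = 5.53125
Std(X) = 1.409566, Std(Y) = 4.959083
r = 0.7913

0.7913


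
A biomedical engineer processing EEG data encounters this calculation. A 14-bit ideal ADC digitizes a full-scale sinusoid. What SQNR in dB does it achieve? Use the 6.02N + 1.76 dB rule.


Theoretical SNR for a full-scale sinusoid:
SNR = 6.02 * N + 1.76
    = 6.02 * 14 + 1.76
    = 84.28 + 1.76
    = 86.04 dB

86.04 dB


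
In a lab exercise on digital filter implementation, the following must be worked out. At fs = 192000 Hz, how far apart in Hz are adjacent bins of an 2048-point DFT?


DFT frequency resolution:
df = fs / N
   = 192000 / 2048
   = 93.75 Hz

93.75 Hz


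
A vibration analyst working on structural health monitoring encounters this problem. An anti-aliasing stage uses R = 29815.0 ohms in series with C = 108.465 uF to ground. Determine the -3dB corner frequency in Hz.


Cutoff frequency of a first-order RC filter:
fc = 1 / (2 * pi * R * C)
C = 108.465 uF = 0.000108465 F
fc = 1 / (2 * pi * 29815.0 * 0.000108465)
   = 1 / 20.319092276844
   = 0.049215 Hz

0.049215 Hz


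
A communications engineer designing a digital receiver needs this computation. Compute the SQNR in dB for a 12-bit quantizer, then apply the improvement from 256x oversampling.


Step 1 — baseline SQNR at Nyquist:
SQNR_base = 6.02*N + 1.76
          = 6.02*12 + 1.76
          = 74.0 dB

Step 2 — oversampling processing gain:
G = 10*log10(OSR) = 10*log10(256) = 24.08 dB

Step 3 — total:
SQNR_total = 74.0 + 24.08 = 98.08 dB

Base SQNR = 74.0 dB; oversampled SQNR = 98.08 dB


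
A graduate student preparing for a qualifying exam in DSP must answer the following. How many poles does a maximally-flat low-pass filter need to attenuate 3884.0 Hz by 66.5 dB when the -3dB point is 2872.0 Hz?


Butterworth filter order formula:
n = log10(10^(A/10) - 1) / (2 * log10(f_stop/f_pass))
10^(66.5/10) - 1 = 4466834.9215
f_stop/f_pass = 3884.0 / 2872.0 = 1.3524
n = 25.3633 -> ceil = 26

26


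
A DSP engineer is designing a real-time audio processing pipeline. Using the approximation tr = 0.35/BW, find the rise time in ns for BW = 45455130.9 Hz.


Rise time from bandwidth relationship:
tr = 0.35 / BW
   = 0.35 / 45455130.9
   = 7.699900827e-09 s
   = 7.6999 ns

7.6999 ns


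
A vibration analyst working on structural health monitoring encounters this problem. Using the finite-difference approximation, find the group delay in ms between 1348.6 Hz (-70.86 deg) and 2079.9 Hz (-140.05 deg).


Group delay from phase difference:
tau = -d(phi)/d(omega)
d(phi) = -69.19 deg = -1.207593 rad
d(omega) = 2*pi*(2079.9 - 1348.6) = 4594.8934 rad/s
tau = -(-1.207593) / 4594.8934
    = 0.2628 ms

0.2628 ms


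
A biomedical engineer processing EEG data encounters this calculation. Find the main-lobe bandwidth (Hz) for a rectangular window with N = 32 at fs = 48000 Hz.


Main lobe width for a rectangular window:
Width = 2 * fs / N
      = 2 * 48000 / 32
      = 96000 / 32
      = 3000.0 Hz

3000.0 Hz


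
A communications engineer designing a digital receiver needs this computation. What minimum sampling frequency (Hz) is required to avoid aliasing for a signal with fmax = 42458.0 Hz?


The Nyquist rate is twice the maximum frequency component.
fs_min = 2 * fmax
      = 2 * 42458.0
      = 84916.0 Hz

84916.0


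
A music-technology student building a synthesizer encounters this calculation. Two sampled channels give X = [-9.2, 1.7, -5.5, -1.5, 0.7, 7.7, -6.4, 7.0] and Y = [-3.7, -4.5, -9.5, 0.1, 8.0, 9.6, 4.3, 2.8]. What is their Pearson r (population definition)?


Pearson correlation coefficient (population):
r = cov(X,Y) / (std(X) * std(Y))
Mean X = -0.6875, Mean Y = 0.8875
Cov(X,Y) = 19.371406
Std(X) = 5.766159, Std(Y) = 6.127691
r = 0.5482

0.5482


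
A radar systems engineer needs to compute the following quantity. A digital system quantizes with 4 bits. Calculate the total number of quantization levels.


Number of quantization levels = 2^N
= 2^4
= 16

16


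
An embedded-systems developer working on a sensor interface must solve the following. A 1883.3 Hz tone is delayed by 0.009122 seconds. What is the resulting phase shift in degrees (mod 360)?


Phase shift from frequency and time delay:
phi = 360 * f * t_delay
    = 360 * 1883.3 * 0.009122
    = 6184.61 degrees
    mod 360 = 64.61 degrees

64.61 degrees


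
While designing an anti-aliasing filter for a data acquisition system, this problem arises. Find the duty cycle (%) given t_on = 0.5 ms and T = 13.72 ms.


Duty cycle as a percentage:
DC = (t_on / T) * 100
   = (0.5 / 13.72) * 100
   = 0.036443 * 100
   = 3.64 %

3.64 %


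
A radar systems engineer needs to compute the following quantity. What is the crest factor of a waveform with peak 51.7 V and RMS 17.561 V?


Crest factor is the ratio of peak to RMS:
CF = V_peak / V_rms
   = 51.7 / 17.561
   = 2.944

2.944


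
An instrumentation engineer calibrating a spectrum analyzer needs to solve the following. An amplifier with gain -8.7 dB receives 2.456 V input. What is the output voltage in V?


Output voltage from dB gain:
V_out = V_in * 10^(gain_dB / 20)
      = 2.456 * 10^(-8.7 / 20)
      = 2.456 * 0.367282
      = 0.902 V

0.902 V


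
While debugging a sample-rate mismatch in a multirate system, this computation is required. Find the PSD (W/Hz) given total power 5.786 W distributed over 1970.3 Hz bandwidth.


Power spectral density:
PSD = P / BW
    = 5.786 / 1970.3
    = 0.00293661 W/Hz

0.00293661 W/Hz


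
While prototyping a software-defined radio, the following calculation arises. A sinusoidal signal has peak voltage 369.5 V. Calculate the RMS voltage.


RMS voltage for a sinusoidal waveform:
V_rms = V_peak / sqrt(2)
      = 369.5 / 1.414214
      = 261.276 V

261.276 V


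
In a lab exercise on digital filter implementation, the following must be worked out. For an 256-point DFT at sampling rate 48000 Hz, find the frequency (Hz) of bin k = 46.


Frequency of DFT bin k:
f_k = k * fs / N
    = 46 * 48000 / 256
    = 2208000 / 256
    = 8625.0 Hz

8625.0 Hz


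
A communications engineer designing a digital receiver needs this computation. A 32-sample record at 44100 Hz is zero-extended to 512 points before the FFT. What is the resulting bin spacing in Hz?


Frequency resolution after zero-padding:
N_padded = 32 * 16 = 512
df = fs / N_padded
   = 44100 / 512
   = 86.1328 Hz

86.1328 Hz


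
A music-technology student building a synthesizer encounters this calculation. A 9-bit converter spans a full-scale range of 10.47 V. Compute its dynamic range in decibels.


Dynamic range from full-scale to LSB:
V_min = V_max / 2^bits = 10.47 / 2^9
DR = 20 * log10(V_max / V_min)
   = 20 * log10(2^9)
   = 20 * 9 * log10(2)
   = 54.19 dB

54.19 dB


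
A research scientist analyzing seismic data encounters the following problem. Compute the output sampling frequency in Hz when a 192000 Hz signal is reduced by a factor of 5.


Decimation reduces the sample rate:
fs_out = fs_in / M
       = 192000 / 5
       = 38400.0 Hz

38400.0 Hz


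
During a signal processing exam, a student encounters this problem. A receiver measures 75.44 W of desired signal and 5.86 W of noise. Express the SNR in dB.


SNR in decibels:
SNR = 10 * log10(Ps / Pn)
    = 10 * log10(75.44 / 5.86)
    = 10 * log10(12.8737)
    = 10 * 1.1097
    = 11.1 dB

11.1 dB


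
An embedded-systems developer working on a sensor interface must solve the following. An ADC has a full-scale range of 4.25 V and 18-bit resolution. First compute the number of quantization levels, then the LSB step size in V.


Step 1 — number of quantization levels:
L = 2^N = 2^18 = 262144

Step 2 — LSB step size:
delta = Vfs / L
      = 4.25 / 262144
      = 1.621e-05 V

Levels = 262144; step size = 1.621e-05 V


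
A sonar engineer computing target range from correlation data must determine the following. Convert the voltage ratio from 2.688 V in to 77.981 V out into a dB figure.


Voltage gain in dB:
G = 20 * log10(Vout / Vin)
  = 20 * log10(77.981 / 2.688)
  = 20 * log10(29.010789)
  = 20 * 1.46256
  = 29.25 dB

29.25 dB


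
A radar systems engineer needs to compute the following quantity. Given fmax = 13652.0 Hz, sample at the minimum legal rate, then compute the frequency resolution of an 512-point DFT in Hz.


Step 1 — Nyquist sampling rate:
fs = 2 * fmax = 2 * 13652.0 = 27304.0 Hz

Step 2 — DFT bin spacing:
df = fs / N = 27304.0 / 512 = 53.3281 Hz

53.3281 Hz


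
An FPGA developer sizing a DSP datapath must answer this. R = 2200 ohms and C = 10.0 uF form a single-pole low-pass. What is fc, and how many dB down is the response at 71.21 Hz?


Step 1 — cutoff frequency:
fc = 1 / (2*pi*R*C)
C = 10.0 uF = 1e-05 F
fc = 1 / (2*pi*2200*1e-05)
   = 7.23432 Hz

Step 2 — magnitude at f = 71.21 Hz:
|H(f)| = 1 / sqrt(1 + (f/fc)^2)
f/fc = 71.21 / 7.23432 = 9.843358
|H| = 1 / sqrt(1 + 96.891697) = 0.1010711
|H|_dB = 20*log10(0.1010711) = -19.91 dB

fc = 7.23432 Hz; |H(71.21 Hz)| = -19.91 dB


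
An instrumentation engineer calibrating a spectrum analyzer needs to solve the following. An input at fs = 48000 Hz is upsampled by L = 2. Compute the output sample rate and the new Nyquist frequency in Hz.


Step 1 — output sample rate after interpolation by L:
fs_out = L * fs_in = 2 * 48000 = 96000 Hz

Step 2 — Nyquist frequency of the output stream:
f_Nyq = fs_out / 2 = 96000 / 2 = 48000.0 Hz

fs_out = 96000 Hz; f_Nyquist = 48000.0 Hz


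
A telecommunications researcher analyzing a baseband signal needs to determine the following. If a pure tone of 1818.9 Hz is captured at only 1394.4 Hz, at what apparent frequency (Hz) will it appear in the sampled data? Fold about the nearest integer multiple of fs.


Compute the nearest integer multiple of fs to the signal:
n = round(1818.9 / 1394.4) = 1
f_alias = |1818.9 - 1 * 1394.4|
        = |1818.9 - 1394.4|
        = 424.5 Hz

424.5


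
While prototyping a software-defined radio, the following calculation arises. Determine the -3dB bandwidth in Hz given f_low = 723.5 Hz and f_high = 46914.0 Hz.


Bandwidth is the difference of -3dB frequencies:
BW = f_high - f_low
   = 46914.0 - 723.5
   = 46190.5 Hz

46190.5 Hz


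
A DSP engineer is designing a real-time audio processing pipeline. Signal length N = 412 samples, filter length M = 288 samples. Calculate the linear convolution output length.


Linear convolution output length:
L = N + M - 1
  = 412 + 288 - 1
  = 699 samples

699


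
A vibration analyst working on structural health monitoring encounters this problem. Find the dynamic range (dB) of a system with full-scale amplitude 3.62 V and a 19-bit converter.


Dynamic range from full-scale to LSB:
V_min = V_max / 2^bits = 3.62 / 2^19
DR = 20 * log10(V_max / V_min)
   = 20 * log10(2^19)
   = 20 * 19 * log10(2)
   = 114.39 dB

114.39 dB


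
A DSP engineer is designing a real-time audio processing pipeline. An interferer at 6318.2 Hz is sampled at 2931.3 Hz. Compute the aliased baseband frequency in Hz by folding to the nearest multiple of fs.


Compute the nearest integer multiple of fs to the signal:
n = round(6318.2 / 2931.3) = 2
f_alias = |6318.2 - 2 * 2931.3|
        = |6318.2 - 5862.6|
        = 455.6 Hz

455.6


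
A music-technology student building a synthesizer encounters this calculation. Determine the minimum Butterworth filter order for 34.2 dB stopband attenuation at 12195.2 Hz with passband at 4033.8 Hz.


Butterworth filter order formula:
n = log10(10^(A/10) - 1) / (2 * log10(f_stop/f_pass))
10^(34.2/10) - 1 = 2629.268
f_stop/f_pass = 12195.2 / 4033.8 = 3.0233
n = 3.5588 -> ceil = 4

4


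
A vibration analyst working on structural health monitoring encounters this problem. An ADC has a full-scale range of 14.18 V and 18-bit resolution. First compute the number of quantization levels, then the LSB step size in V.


Step 1 — number of quantization levels:
L = 2^N = 2^18 = 262144

Step 2 — LSB step size:
delta = Vfs / L
      = 14.18 / 262144
      = 5.409e-05 V

Levels = 262144; step size = 5.409e-05 V


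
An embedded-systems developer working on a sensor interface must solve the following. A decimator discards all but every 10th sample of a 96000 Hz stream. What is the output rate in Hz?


Decimation reduces the sample rate:
fs_out = fs_in / M
       = 96000 / 10
       = 9600.0 Hz

9600.0 Hz


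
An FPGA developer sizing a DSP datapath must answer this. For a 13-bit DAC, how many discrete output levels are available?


Number of quantization levels = 2^N
= 2^13
= 8192

8192


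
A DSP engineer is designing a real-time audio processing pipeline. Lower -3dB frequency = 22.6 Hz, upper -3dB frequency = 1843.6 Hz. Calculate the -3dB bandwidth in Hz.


Bandwidth is the difference of -3dB frequencies:
BW = f_high - f_low
   = 1843.6 - 22.6
   = 1821.0 Hz

1821.0 Hz


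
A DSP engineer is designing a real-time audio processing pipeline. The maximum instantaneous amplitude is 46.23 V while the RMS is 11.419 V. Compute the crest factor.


Crest factor is the ratio of peak to RMS:
CF = V_peak / V_rms
   = 46.23 / 11.419
   = 4.0485

4.0485


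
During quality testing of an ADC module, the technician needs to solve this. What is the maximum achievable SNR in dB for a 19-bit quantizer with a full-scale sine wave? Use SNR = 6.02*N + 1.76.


Theoretical SNR for a full-scale sinusoid:
SNR = 6.02 * N + 1.76
    = 6.02 * 19 + 1.76
    = 114.38 + 1.76
    = 116.14 dB

116.14 dB


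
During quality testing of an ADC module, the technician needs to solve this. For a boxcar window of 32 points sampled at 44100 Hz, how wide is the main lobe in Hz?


Main lobe width for a rectangular window:
Width = 2 * fs / N
      = 2 * 44100 / 32
      = 88200 / 32
      = 2756.25 Hz

2756.25 Hz


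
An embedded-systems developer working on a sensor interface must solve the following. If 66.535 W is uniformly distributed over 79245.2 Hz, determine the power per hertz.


Power spectral density:
PSD = P / BW
    = 66.535 / 79245.2
    = 0.00083961 W/Hz

0.00083961 W/Hz


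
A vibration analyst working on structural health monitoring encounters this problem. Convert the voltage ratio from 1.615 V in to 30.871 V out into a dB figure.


Voltage gain in dB:
G = 20 * log10(Vout / Vin)
  = 20 * log10(30.871 / 1.615)
  = 20 * log10(19.11517)
  = 20 * 1.281378
  = 25.63 dB

25.63 dB


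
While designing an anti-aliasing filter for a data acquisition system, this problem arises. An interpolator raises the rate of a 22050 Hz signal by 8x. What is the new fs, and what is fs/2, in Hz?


Step 1 — output sample rate after interpolation by L:
fs_out = L * fs_in = 8 * 22050 = 176400 Hz

Step 2 — Nyquist frequency of the output stream:
f_Nyq = fs_out / 2 = 176400 / 2 = 88200.0 Hz

fs_out = 176400 Hz; f_Nyquist = 88200.0 Hz


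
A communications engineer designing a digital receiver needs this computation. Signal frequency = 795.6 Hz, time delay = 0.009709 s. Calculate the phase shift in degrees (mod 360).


Phase shift from frequency and time delay:
phi = 360 * f * t_delay
    = 360 * 795.6 * 0.009709
    = 2780.81 degrees
    mod 360 = 260.81 degrees

260.81 degrees


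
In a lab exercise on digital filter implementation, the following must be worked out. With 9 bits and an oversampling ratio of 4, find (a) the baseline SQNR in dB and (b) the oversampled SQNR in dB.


Step 1 — baseline SQNR at Nyquist:
SQNR_base = 6.02*N + 1.76
          = 6.02*9 + 1.76
          = 55.94 dB

Step 2 — oversampling processing gain:
G = 10*log10(OSR) = 10*log10(4) = 6.02 dB

Step 3 — total:
SQNR_total = 55.94 + 6.02 = 61.96 dB

Base SQNR = 55.94 dB; oversampled SQNR = 61.96 dB


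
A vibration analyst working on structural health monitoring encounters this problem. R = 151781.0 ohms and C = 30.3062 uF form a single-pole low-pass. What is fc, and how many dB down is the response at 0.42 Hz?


Step 1 — cutoff frequency:
fc = 1 / (2*pi*R*C)
C = 30.3062 uF = 3.03062e-05 F
fc = 1 / (2*pi*151781.0*3.03062e-05)
   = 0.0345996 Hz

Step 2 — magnitude at f = 0.42 Hz:
|H(f)| = 1 / sqrt(1 + (f/fc)^2)
f/fc = 0.42 / 0.0345996 = 12.138869
|H| = 1 / sqrt(1 + 147.352141) = 0.0821019
|H|_dB = 20*log10(0.0821019) = -21.71 dB

fc = 0.0345996 Hz; |H(0.42 Hz)| = -21.71 dB


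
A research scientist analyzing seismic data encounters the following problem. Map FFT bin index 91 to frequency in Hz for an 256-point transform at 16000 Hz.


Frequency of DFT bin k:
f_k = k * fs / N
    = 91 * 16000 / 256
    = 1456000 / 256
    = 5687.5 Hz

5687.5 Hz


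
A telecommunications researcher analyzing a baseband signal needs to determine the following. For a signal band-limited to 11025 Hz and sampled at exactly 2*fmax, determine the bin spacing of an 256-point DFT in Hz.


Step 1 — Nyquist sampling rate:
fs = 2 * fmax = 2 * 11025 = 22050 Hz

Step 2 — DFT bin spacing:
df = fs / N = 22050 / 256 = 86.1328 Hz

86.1328 Hz


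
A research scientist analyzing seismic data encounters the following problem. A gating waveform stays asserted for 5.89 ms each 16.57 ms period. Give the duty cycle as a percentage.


Duty cycle as a percentage:
DC = (t_on / T) * 100
   = (5.89 / 16.57) * 100
   = 0.355462 * 100
   = 35.55 %

35.55 %


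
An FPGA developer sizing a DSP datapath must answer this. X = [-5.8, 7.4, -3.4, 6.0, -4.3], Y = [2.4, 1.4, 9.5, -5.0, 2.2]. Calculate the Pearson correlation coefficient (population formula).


Pearson correlation coefficient (population):
r = cov(X,Y) / (std(X) * std(Y))
Mean X = -0.02, Mean Y = 2.1
Cov(X,Y) = -15.022
Std(X) = 5.557841, Std(Y) = 4.59913
r = -0.5877

-0.5877


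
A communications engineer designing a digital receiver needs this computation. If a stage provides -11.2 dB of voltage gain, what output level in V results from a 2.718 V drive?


Output voltage from dB gain:
V_out = V_in * 10^(gain_dB / 20)
      = 2.718 * 10^(-11.2 / 20)
      = 2.718 * 0.275423
      = 0.7486 V

0.7486 V


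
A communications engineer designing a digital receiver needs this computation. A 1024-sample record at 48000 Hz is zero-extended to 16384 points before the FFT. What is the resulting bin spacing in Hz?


Frequency resolution after zero-padding:
N_padded = 1024 * 16 = 16384
df = fs / N_padded
   = 48000 / 16384
   = 2.9297 Hz

2.9297 Hz


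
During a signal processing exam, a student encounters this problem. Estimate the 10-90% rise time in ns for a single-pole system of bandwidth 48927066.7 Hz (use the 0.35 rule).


Rise time from bandwidth relationship:
tr = 0.35 / BW
   = 0.35 / 48927066.7
   = 7.153504667e-09 s
   = 7.1535 ns

7.1535 ns


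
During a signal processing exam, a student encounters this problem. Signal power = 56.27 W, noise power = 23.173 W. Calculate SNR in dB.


SNR in decibels:
SNR = 10 * log10(Ps / Pn)
    = 10 * log10(56.27 / 23.173)
    = 10 * log10(2.4283)
    = 10 * 0.3853
    = 3.85 dB

3.85 dB


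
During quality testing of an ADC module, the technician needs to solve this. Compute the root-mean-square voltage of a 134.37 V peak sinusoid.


RMS voltage for a sinusoidal waveform:
V_rms = V_peak / sqrt(2)
      = 134.37 / 1.414214
      = 95.014 V

95.014 V


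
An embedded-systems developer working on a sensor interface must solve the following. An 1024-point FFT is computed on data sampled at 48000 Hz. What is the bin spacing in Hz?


DFT frequency resolution:
df = fs / N
   = 48000 / 1024
   = 46.875 Hz

46.875 Hz


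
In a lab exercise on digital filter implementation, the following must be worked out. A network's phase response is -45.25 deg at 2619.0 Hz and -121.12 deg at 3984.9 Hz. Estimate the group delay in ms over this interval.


Group delay from phase difference:
tau = -d(phi)/d(omega)
d(phi) = -75.87 deg = -1.324181 rad
d(omega) = 2*pi*(3984.9 - 2619.0) = 8582.2028 rad/s
tau = -(-1.324181) / 8582.2028
    = 0.1543 ms

0.1543 ms


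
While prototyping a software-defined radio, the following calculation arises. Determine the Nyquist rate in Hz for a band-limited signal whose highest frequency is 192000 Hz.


The Nyquist rate is twice the maximum frequency component.
fs_min = 2 * fmax
      = 2 * 192000
      = 384000 Hz

384000


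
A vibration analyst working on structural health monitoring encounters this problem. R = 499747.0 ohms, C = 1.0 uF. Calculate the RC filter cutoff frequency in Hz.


Cutoff frequency of a first-order RC filter:
fc = 1 / (2 * pi * R * C)
C = 1.0 uF = 1e-06 F
fc = 1 / (2 * pi * 499747.0 * 1e-06)
   = 1 / 3.1400030077071
   = 0.318471 Hz

0.318471 Hz


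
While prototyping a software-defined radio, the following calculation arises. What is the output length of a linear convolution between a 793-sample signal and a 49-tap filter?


Linear convolution output length:
L = N + M - 1
  = 793 + 49 - 1
  = 841 samples

841


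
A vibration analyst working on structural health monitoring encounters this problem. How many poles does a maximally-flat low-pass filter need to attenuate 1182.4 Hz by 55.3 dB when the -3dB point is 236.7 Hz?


Butterworth filter order formula:
n = log10(10^(A/10) - 1) / (2 * log10(f_stop/f_pass))
10^(55.3/10) - 1 = 338843.1561
f_stop/f_pass = 1182.4 / 236.7 = 4.9954
n = 3.9581 -> ceil = 4

4


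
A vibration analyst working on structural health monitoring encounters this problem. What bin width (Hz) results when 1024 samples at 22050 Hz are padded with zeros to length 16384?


Frequency resolution after zero-padding:
N_padded = 1024 * 16 = 16384
df = fs / N_padded
   = 22050 / 16384
   = 1.3458 Hz

1.3458 Hz


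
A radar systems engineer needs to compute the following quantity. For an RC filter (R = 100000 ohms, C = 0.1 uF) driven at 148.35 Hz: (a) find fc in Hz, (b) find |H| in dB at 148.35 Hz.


Step 1 — cutoff frequency:
fc = 1 / (2*pi*R*C)
C = 0.1 uF = 1e-07 F
fc = 1 / (2*pi*100000*1e-07)
   = 15.9155 Hz

Step 2 — magnitude at f = 148.35 Hz:
|H(f)| = 1 / sqrt(1 + (f/fc)^2)
f/fc = 148.35 / 15.9155 = 9.321102
|H| = 1 / sqrt(1 + 86.882942) = 0.1066713
|H|_dB = 20*log10(0.1066713) = -19.44 dB

fc = 15.9155 Hz; |H(148.35 Hz)| = -19.44 dB


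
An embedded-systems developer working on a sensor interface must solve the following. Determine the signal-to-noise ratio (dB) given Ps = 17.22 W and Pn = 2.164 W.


SNR in decibels:
SNR = 10 * log10(Ps / Pn)
    = 10 * log10(17.22 / 2.164)
    = 10 * log10(7.9575)
    = 10 * 0.9008
    = 9.01 dB

9.01 dB


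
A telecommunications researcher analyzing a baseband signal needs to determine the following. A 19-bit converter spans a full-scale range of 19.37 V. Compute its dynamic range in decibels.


Dynamic range from full-scale to LSB:
V_min = V_max / 2^bits = 19.37 / 2^19
DR = 20 * log10(V_max / V_min)
   = 20 * log10(2^19)
   = 20 * 19 * log10(2)
   = 114.39 dB

114.39 dB


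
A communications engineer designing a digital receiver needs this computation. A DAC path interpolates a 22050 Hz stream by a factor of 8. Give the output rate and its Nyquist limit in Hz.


Step 1 — output sample rate after interpolation by L:
fs_out = L * fs_in = 8 * 22050 = 176400 Hz

Step 2 — Nyquist frequency of the output stream:
f_Nyq = fs_out / 2 = 176400 / 2 = 88200.0 Hz

fs_out = 176400 Hz; f_Nyquist = 88200.0 Hz


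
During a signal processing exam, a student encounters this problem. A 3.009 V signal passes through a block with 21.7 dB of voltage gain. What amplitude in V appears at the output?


Output voltage from dB gain:
V_out = V_in * 10^(gain_dB / 20)
      = 3.009 * 10^(21.7 / 20)
      = 3.009 * 12.16186
      = 36.595 V

36.595 V


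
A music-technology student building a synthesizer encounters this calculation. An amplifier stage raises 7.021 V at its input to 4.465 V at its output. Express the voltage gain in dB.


Voltage gain in dB:
G = 20 * log10(Vout / Vin)
  = 20 * log10(4.465 / 7.021)
  = 20 * log10(0.635949)
  = 20 * -0.196578
  = -3.93 dB

-3.93 dB


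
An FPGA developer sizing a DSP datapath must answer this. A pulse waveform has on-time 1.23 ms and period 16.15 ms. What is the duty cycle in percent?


Duty cycle as a percentage:
DC = (t_on / T) * 100
   = (1.23 / 16.15) * 100
   = 0.076161 * 100
   = 7.62 %

7.62 %


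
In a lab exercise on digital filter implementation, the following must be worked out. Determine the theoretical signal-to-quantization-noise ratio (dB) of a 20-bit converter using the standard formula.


Theoretical SNR for a full-scale sinusoid:
SNR = 6.02 * N + 1.76
    = 6.02 * 20 + 1.76
    = 120.4 + 1.76
    = 122.16 dB

122.16 dB


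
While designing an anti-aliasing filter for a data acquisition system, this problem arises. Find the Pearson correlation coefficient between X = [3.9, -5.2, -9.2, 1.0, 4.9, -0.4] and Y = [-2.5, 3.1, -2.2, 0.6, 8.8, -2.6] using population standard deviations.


Pearson correlation coefficient (population):
r = cov(X,Y) / (std(X) * std(Y))
Mean X = -0.8333, Mean Y = 0.8667
Cov(X,Y) = 7.243889
Std(X) = 4.964765, Std(Y) = 4.097831
r = 0.3561

0.3561


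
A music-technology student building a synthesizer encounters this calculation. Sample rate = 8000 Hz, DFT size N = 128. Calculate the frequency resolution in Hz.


DFT frequency resolution:
df = fs / N
   = 8000 / 128
   = 62.5 Hz

62.5 Hz


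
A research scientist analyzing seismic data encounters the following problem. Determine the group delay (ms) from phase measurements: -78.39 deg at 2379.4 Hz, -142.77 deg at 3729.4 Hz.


Group delay from phase difference:
tau = -d(phi)/d(omega)
d(phi) = -64.38 deg = -1.123643 rad
d(omega) = 2*pi*(3729.4 - 2379.4) = 8482.3002 rad/s
tau = -(-1.123643) / 8482.3002
    = 0.1325 ms

0.1325 ms


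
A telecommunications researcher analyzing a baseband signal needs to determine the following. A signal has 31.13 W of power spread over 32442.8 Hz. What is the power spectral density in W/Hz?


Power spectral density:
PSD = P / BW
    = 31.13 / 32442.8
    = 0.00095953 W/Hz

0.00095953 W/Hz


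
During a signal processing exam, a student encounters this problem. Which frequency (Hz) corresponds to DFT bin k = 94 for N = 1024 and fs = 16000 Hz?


Frequency of DFT bin k:
f_k = k * fs / N
    = 94 * 16000 / 1024
    = 1504000 / 1024
    = 1468.75 Hz

1468.75 Hz


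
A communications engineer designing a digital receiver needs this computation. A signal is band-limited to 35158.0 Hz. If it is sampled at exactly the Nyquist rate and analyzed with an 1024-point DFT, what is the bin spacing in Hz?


Step 1 — Nyquist sampling rate:
fs = 2 * fmax = 2 * 35158.0 = 70316.0 Hz

Step 2 — DFT bin spacing:
df = fs / N = 70316.0 / 1024 = 68.668 Hz

68.668 Hz


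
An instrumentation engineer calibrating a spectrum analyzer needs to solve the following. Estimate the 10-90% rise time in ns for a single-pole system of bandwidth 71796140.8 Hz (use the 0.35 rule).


Rise time from bandwidth relationship:
tr = 0.35 / BW
   = 0.35 / 71796140.8
   = 4.874913834e-09 s
   = 4.8749 ns

4.8749 ns


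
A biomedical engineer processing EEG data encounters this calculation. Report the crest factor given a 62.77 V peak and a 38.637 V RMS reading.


Crest factor is the ratio of peak to RMS:
CF = V_peak / V_rms
   = 62.77 / 38.637
   = 1.6246

1.6246


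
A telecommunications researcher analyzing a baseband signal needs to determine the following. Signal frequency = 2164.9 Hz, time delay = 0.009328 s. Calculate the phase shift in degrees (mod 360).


Phase shift from frequency and time delay:
phi = 360 * f * t_delay
    = 360 * 2164.9 * 0.009328
    = 7269.91 degrees
    mod 360 = 69.91 degrees

69.91 degrees


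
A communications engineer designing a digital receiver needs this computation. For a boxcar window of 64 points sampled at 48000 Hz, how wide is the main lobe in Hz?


Main lobe width for a rectangular window:
Width = 2 * fs / N
      = 2 * 48000 / 64
      = 96000 / 64
      = 1500.0 Hz

1500.0 Hz


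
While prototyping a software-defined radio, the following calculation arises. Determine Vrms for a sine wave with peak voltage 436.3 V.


RMS voltage for a sinusoidal waveform:
V_rms = V_peak / sqrt(2)
      = 436.3 / 1.414214
      = 308.511 V

308.511 V
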